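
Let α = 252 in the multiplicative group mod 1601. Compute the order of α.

1600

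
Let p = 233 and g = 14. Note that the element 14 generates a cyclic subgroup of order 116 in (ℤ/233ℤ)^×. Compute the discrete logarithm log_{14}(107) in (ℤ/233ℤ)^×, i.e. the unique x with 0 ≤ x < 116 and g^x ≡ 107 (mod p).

Baby-step giant-step with m = ceil(sqrt(116)) = 11.
Baby table (14^j mod 233 for j=0..10):
  0:1  1:14  2:196  3:181  4:204  5:60  6:141  7:110
  8:142  9:124  10:105
Giant step factor: 14^(-11) ≡ 178 (mod 233).
Scan 107·178^i mod 233 for i = 0, 1, …:
  i=0: 107   i=1: 173   i=2: 38   i=3: 7
  i=4: 81   i=5: 205   i=6: 142
Match at i=6, j=8: x = 6·11 + 8 = 74.

74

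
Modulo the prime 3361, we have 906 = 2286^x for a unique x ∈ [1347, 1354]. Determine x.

Compute 2286^1347 mod 3361 = 2362, then multiply by 2286 repeatedly:
  2286^1347=2362  2286^1348=1766  2286^1349=515  2286^1350=940  2286^1351=1161
  2286^1352=2217  2286^1353=3035  2286^1354=906
Found 906 at exponent 1354.

1354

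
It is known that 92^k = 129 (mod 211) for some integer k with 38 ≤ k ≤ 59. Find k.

Compute 92^38 mod 211 = 204, then multiply by 92 repeatedly:
  92^38=204  92^39=200  92^40=43  92^41=158  92^42=188
  92^43=205  92^44=81  92^45=67  92^46=45  92^47=131
  92^48=25  92^49=190  92^50=178  92^51=129
Found 129 at exponent 51.

51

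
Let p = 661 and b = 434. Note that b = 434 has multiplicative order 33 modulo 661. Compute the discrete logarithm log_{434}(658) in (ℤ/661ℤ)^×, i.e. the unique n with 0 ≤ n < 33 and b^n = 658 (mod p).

Successive powers of 434 modulo 661:
  434^0=1  434^1=434  434^2=632  434^3=634  434^4=180  434^5=122
  434^6=68  434^7=428  434^8=11  434^9=147  434^10=342  434^11=364
  434^12=658
So 434^12 ≡ 658 (mod 661), giving n = 12.

12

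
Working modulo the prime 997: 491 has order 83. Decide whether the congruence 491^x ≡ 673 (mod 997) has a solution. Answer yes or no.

yes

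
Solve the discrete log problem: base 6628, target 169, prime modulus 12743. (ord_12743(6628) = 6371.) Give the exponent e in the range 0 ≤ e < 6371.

2238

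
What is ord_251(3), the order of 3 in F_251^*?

125

The order of 3 must divide p − 1 = 250 = 2 · 5^3.
Divisors: 1, 2, 5, 10, 25, 50, 125, 250.
Check each in increasing order: 3^1 ≡ 3;  3^2 ≡ 9;  3^5 ≡ 243;  3^10 ≡ 64;  3^25 ≡ 113;  3^50 ≡ 219;  3^125 ≡ 1.
Smallest exponent giving 1 is 125.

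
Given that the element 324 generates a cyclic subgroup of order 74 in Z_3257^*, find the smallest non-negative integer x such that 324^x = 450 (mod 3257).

24

Successive powers of 324 modulo 3257:
  324^0=1  324^1=324  324^2=752  324^3=2630  324^4=2043  324^5=761
  324^6=2289  324^7=2297  324^8=1632  324^9=1134  324^10=2632  324^11=2691
  324^12=2265  324^13=1035  324^14=3126  324^15=3154  324^16=2455  324^17=712
  324^18=2698  324^19=1276  324^20=3042  324^21=1994  324^22=1170  324^23=1268
  324^24=450
So 324^24 ≡ 450 (mod 3257), giving x = 24.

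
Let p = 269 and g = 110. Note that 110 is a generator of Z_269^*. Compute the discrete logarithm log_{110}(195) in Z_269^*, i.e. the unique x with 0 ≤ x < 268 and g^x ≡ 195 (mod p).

45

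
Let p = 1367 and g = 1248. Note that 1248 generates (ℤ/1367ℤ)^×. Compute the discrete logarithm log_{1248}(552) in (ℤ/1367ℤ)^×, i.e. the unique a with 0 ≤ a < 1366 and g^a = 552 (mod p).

1034

Baby-step giant-step with m = ceil(sqrt(1366)) = 37.
Baby table (1248^j mod 1367 for j=0..36):
  0:1  1:1248  2:491  3:352  4:489  5:590  6:874  7:1253
  8:1263  9:73  10:882  11:301  12:1090  13:155  14:693  15:920
  16:1247  17:610  18:1228  19:137  20:101  21:284  22:379  23:10
  24:177  25:809  26:786  27:789  28:432  29:538  30:227  31:327
  32:730  33:618  34:276  35:1331  36:183
Giant step factor: 1248^(-37) ≡ 1108 (mod 1367).
Scan 552·1108^i mod 1367 for i = 0, 1, …:
  i=0: 552   i=1: 567   i=2: 783   i=3: 886
  i=4: 182   i=5: 707   i=6: 65   i=7: 936
  i=8: 902   i=9: 139     …   i=26: 681
  i=27: 1331
Match at i=27, j=35: a = 27·37 + 35 = 1034.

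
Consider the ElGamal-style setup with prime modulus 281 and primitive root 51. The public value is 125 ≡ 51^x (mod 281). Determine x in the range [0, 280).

114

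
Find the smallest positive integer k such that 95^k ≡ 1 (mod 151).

75

The order of 95 must divide p − 1 = 150 = 2 · 3 · 5^2.
Divisors: 1, 2, 3, 5, 6, 10, 15, 25, 30, 50, 75, 150.
Check each in increasing order: 95^1 ≡ 95;  95^2 ≡ 116;  95^3 ≡ 148;  95^5 ≡ 105;  95^6 ≡ 9;  95^10 ≡ 2;  95^15 ≡ 59;  95^25 ≡ 118;  95^30 ≡ 8;  95^50 ≡ 32;  95^75 ≡ 1.
Smallest exponent giving 1 is 75.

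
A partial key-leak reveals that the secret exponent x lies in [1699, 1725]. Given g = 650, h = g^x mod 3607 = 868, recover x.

Compute 650^1699 mod 3607 = 1368, then multiply by 650 repeatedly:
  650^1699=1368  650^1700=1878  650^1701=1534  650^1702=1568  650^1703=2026
  650^1704=345  650^1705=616  650^1706=23  650^1707=522  650^1708=242
  650^1709=2199  650^1710=978  650^1711=868
Found 868 at exponent 1711.

1711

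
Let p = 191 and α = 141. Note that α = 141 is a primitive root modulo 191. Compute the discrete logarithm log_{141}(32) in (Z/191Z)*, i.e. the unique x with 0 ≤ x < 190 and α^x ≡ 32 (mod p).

20

Baby-step giant-step with m = ceil(sqrt(190)) = 14.
Baby table (141^j mod 191 for j=0..13):
  0:1  1:141  2:17  3:105  4:98  5:66  6:138  7:167
  8:54  9:165  10:154  11:131  12:135  13:126
Giant step factor: 141^(-14) ≡ 64 (mod 191).
Scan 32·64^i mod 191 for i = 0, 1, …:
  i=0: 32   i=1: 138
Match at i=1, j=6: x = 1·14 + 6 = 20.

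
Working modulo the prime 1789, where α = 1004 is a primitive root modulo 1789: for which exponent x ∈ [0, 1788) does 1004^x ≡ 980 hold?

896

Baby-step giant-step with m = ceil(sqrt(1788)) = 43.
Baby table (1004^j mod 1789 for j=0..42):
  0:1  1:1004  2:809  3:30  4:1496  5:1013  6:900  7:155
  8:1766  9:165  10:1072  11:1099  12:1372  13:1747  14:768  15:13
  16:529  17:1572  18:390  19:1558  20:646  21:966  22:226  23:1490
  24:356  25:1413  26:1764  27:1735  28:1243  29:1039  30:169  31:1510
  32:757  33:1492  34:575  35:1242  36:35  37:1149  38:1480  39:1050
  40:479  41:1464  42:1087
Giant step factor: 1004^(-43) ≡ 401 (mod 1789).
Scan 980·401^i mod 1789 for i = 0, 1, …:
  i=0: 980   i=1: 1189   i=2: 915   i=3: 170
  i=4: 188   i=5: 250   i=6: 66   i=7: 1420
  i=8: 518   i=9: 194     …   i=19: 241
  i=20: 35
Match at i=20, j=36: x = 20·43 + 36 = 896.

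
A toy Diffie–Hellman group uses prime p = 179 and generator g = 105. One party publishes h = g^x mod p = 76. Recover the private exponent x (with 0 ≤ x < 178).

Baby-step giant-step with m = ceil(sqrt(178)) = 14.
Baby table (105^j mod 179 for j=0..13):
  0:1  1:105  2:106  3:32  4:138  5:170  6:129  7:120
  8:70  9:11  10:81  11:92  12:173  13:86
Giant step factor: 105^(-14) ≡ 47 (mod 179).
Scan 76·47^i mod 179 for i = 0, 1, …:
  i=0: 76   i=1: 171   i=2: 161   i=3: 49
  i=4: 155   i=5: 125   i=6: 147   i=7: 107
  i=8: 17   i=9: 83   i=10: 142   i=11: 51
  i=12: 70
Match at i=12, j=8: x = 12·14 + 8 = 176.

176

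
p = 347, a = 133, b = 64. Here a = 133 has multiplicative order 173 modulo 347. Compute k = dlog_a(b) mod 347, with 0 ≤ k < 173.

Baby-step giant-step with m = ceil(sqrt(173)) = 14.
Baby table (133^j mod 347 for j=0..13):
  0:1  1:133  2:339  3:324  4:64  5:184  6:182  7:263
  8:279  9:325  10:197  11:176  12:159  13:327
Giant step factor: 133^(-14) ≡ 3 (mod 347).
Scan 64·3^i mod 347 for i = 0, 1, …:
  i=0: 64
Match at i=0, j=4: k = 0·14 + 4 = 4.

4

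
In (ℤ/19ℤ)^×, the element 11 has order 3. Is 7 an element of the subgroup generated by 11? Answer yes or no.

yes

7 ∈ ⟨11⟩ iff 7^3 ≡ 1 (mod 19), since |⟨11⟩| = 3.
7^3 mod 19 = 1.
Since 1 = 1, 7 lies in the subgroup.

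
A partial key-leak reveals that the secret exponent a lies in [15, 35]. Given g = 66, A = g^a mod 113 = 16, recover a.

Compute 66^15 mod 113 = 79, then multiply by 66 repeatedly:
  66^15=79  66^16=16
Found 16 at exponent 16.

16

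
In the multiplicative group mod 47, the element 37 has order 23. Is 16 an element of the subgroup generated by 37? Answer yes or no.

yes

⟨37⟩ has order 23; its elements mod 47 are {1, 2, 3, 4, 6, 7, 8, 9, 12, 14, 16, 17, 18, 21, 24, 25, 27, 28, 32, 34, 36, 37, 42}.
16 is in this set.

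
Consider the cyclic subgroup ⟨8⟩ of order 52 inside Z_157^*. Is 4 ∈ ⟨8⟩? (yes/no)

yes

4 ∈ ⟨8⟩ iff 4^52 ≡ 1 (mod 157), since |⟨8⟩| = 52.
4^52 mod 157 = 1.
Since 1 = 1, 4 lies in the subgroup.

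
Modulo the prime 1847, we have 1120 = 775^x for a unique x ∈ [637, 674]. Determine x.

657

Compute 775^637 mod 1847 = 311, then multiply by 775 repeatedly:
  775^637=311  775^638=915  775^639=1724  775^640=719  775^641=1278
  775^642=458  775^643=326  775^644=1458  775^645=1433  775^646=528
  775^647=1013  775^648=100  775^649=1773  775^650=1754  775^651=1805
  775^652=696  775^653=76  775^654=1643  775^655=742  775^656=633
  775^657=1120
Found 1120 at exponent 657.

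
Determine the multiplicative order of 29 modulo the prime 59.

29

The order of 29 must divide p − 1 = 58 = 2 · 29.
Divisors: 1, 2, 29, 58.
Check each in increasing order: 29^1 ≡ 29;  29^2 ≡ 15;  29^29 ≡ 1.
Smallest exponent giving 1 is 29.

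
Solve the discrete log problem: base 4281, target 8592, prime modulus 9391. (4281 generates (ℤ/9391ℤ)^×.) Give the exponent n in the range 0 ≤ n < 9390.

7704

Baby-step giant-step with m = ceil(sqrt(9390)) = 97.
Baby table (4281^j mod 9391 for j=0..96):
  0:1  1:4281  2:5120  3:126  4:4119  5:6532  6:6485  7:2489
  8:6015  9:93  10:3711  11:6610  12:2327  13:7427  14:6452  15:2081
  16:6093  17:5326  18:8649  19:7047  20:4315  21:418  22:5168  23:8403
  24:5713  25:3189  26:6986  27:6122  28:7392  29:6873  30:1310  31:1683
  32:2026  33:5413  34:5456  35:1719  36:5886  37:1913  38:601  39:9138
  40:6263  41:598  42:5686  43:294  44:220  45:2720  46:8871  47:8938
  48:4644  49:217  50:8659  51:2902  52:8560  53:1678  54:8794  55:7986
  56:4826  57:9297  58:1399  59:7052  60:6938  61:7236  62:5798  63:825
  64:809  65:7441  66:649  67:8024  68:7857  69:6646  70:6187  71:3927
  72:1597  73:109  74:6470  75:4011  76:4343  77:7594  78:7663  79:2540
  80:8353  81:7656  82:746  83:686  84:6774  85:86  86:1917  87:8334
  88:1445  89:6767  90:7683  91:3641  92:7452  93:785  94:7998  95:9243
  96:5000
Giant step factor: 4281^(-97) ≡ 1784 (mod 9391).
Scan 8592·1784^i mod 9391 for i = 0, 1, …:
  i=0: 8592   i=1: 2016   i=2: 9182   i=3: 2784
  i=4: 8208   i=5: 2503   i=6: 4627   i=7: 9270
  i=8: 129   i=9: 4752     …   i=78: 3443
  i=79: 598
Match at i=79, j=41: n = 79·97 + 41 = 7704.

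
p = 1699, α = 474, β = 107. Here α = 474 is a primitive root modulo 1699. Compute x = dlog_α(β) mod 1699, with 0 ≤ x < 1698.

Baby-step giant-step with m = ceil(sqrt(1698)) = 42.
Baby table (474^j mod 1699 for j=0..41):
  0:1  1:474  2:408  3:1405  4:1661  5:677  6:1486  7:978
  8:1444  9:1458  10:1298  11:214  12:1195  13:663  14:1646  15:363
  16:463  17:291  18:315  19:1497  20:1095  21:835  22:1622  23:880
  24:865  25:551  26:1227  27:540  28:1110  29:1149  30:946  31:1567
  32:295  33:512  34:1430  35:1618  36:683  37:932  38:28  39:1379
  40:1230  41:263
Giant step factor: 474^(-42) ≡ 899 (mod 1699).
Scan 107·899^i mod 1699 for i = 0, 1, …:
  i=0: 107   i=1: 1049   i=2: 106   i=3: 150
  i=4: 629   i=5: 1403   i=6: 639   i=7: 199
  i=8: 506   i=9: 1261     …   i=30: 1003
  i=31: 1227
Match at i=31, j=26: x = 31·42 + 26 = 1328.

1328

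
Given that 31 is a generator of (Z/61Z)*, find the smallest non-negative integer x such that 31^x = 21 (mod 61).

Baby-step giant-step with m = ceil(sqrt(60)) = 8.
Baby table (31^j mod 61 for j=0..7):
  0:1  1:31  2:46  3:23  4:42  5:21  6:41  7:51
Giant step factor: 31^(-8) ≡ 12 (mod 61).
Scan 21·12^i mod 61 for i = 0, 1, …:
  i=0: 21
Match at i=0, j=5: x = 0·8 + 5 = 5.

5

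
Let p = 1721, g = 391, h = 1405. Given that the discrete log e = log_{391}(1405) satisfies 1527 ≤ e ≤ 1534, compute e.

Compute 391^1527 mod 1721 = 964, then multiply by 391 repeatedly:
  391^1527=964  391^1528=25  391^1529=1170  391^1530=1405
Found 1405 at exponent 1530.

1530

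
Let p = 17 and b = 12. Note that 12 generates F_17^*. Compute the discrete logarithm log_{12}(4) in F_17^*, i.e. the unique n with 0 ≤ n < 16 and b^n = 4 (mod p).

12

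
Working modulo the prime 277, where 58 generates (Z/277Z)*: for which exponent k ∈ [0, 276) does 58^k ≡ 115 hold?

Baby-step giant-step with m = ceil(sqrt(276)) = 17.
Baby table (58^j mod 277 for j=0..16):
  0:1  1:58  2:40  3:104  4:215  5:5  6:13  7:200
  8:243  9:244  10:25  11:65  12:169  13:107  14:112  15:125
  16:48
Giant step factor: 58^(-17) ≡ 99 (mod 277).
Scan 115·99^i mod 277 for i = 0, 1, …:
  i=0: 115   i=1: 28   i=2: 2   i=3: 198
  i=4: 212   i=5: 213   i=6: 35   i=7: 141
  i=8: 109   i=9: 265   i=10: 197   i=11: 113
  i=12: 107
Match at i=12, j=13: k = 12·17 + 13 = 217.

217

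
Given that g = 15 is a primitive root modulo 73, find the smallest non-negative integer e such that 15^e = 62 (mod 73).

13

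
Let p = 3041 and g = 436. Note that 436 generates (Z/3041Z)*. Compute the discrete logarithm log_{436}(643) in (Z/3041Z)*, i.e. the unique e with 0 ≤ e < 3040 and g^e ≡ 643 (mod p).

2261

Baby-step giant-step with m = ceil(sqrt(3040)) = 56.
Baby table (436^j mod 3041 for j=0..55):
  0:1  1:436  2:1554  3:2442  4:362  5:2741  6:3004  7:2114
  8:281  9:876  10:1811  11:1977  12:1369  13:848  14:1767  15:1039
  16:2936  17:2876  18:1044  19:2075  20:1523  21:1090  22:844  23:23
  24:905  25:2291  26:1428  27:2244  28:2223  29:2190  30:3007  31:381
  32:1902  33:2120  34:2897  35:1077  36:1258  37:1108  38:2610  39:626
  40:2287  41:2725  42:2110  43:1578  44:742  45:1166  46:529  47:2569
  48:996  49:2434  50:2956  51:2473  52:1714  53:2259  54:2681  55:1172
Giant step factor: 436^(-56) ≡ 2310 (mod 3041).
Scan 643·2310^i mod 3041 for i = 0, 1, …:
  i=0: 643   i=1: 1322   i=2: 656   i=3: 942
  i=4: 1705   i=5: 455   i=6: 1905   i=7: 223
  i=8: 1201   i=9: 918     …   i=39: 843
  i=40: 1090
Match at i=40, j=21: e = 40·56 + 21 = 2261.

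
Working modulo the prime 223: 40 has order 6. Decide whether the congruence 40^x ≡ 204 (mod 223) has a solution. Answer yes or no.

no

⟨40⟩ has order 6; its elements mod 223 are {1, 39, 40, 183, 184, 222}.
204 is not in this set.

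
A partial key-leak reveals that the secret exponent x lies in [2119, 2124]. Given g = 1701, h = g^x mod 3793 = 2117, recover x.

2120

Compute 1701^2119 mod 3793 = 2880, then multiply by 1701 repeatedly:
  1701^2119=2880  1701^2120=2117
Found 2117 at exponent 2120.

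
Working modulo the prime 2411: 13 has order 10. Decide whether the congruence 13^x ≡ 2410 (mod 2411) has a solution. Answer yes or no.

yes

⟨13⟩ has order 10; its elements mod 2411 are {1, 13, 169, 214, 371, 2040, 2197, 2242, 2398, 2410}.
2410 is in this set.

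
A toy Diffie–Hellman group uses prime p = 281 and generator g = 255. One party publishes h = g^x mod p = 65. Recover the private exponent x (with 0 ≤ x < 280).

Baby-step giant-step with m = ceil(sqrt(280)) = 17.
Baby table (255^j mod 281 for j=0..16):
  0:1  1:255  2:114  3:127  4:70  5:147  6:112  7:179
  8:123  9:174  10:253  11:166  12:180  13:97  14:7  15:99
  16:236
Giant step factor: 255^(-17) ≡ 55 (mod 281).
Scan 65·55^i mod 281 for i = 0, 1, …:
  i=0: 65   i=1: 203   i=2: 206   i=3: 90
  i=4: 173   i=5: 242   i=6: 103   i=7: 45
  i=8: 227   i=9: 121     …   i=15: 222
  i=16: 127
Match at i=16, j=3: x = 16·17 + 3 = 275.

275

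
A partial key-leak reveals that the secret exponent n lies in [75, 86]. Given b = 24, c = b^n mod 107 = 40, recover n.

82

Compute 24^75 mod 107 = 55, then multiply by 24 repeatedly:
  24^75=55  24^76=36  24^77=8  24^78=85  24^79=7
  24^80=61  24^81=73  24^82=40
Found 40 at exponent 82.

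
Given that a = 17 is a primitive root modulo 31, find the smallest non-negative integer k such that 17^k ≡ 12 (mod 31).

7

Successive powers of 17 modulo 31:
  17^0=1  17^1=17  17^2=10  17^3=15  17^4=7  17^5=26
  17^6=8  17^7=12
So 17^7 ≡ 12 (mod 31), giving k = 7.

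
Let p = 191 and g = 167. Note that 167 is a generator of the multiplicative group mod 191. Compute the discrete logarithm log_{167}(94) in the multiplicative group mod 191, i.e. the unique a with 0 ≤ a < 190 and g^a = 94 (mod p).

129

Baby-step giant-step with m = ceil(sqrt(190)) = 14.
Baby table (167^j mod 191 for j=0..13):
  0:1  1:167  2:3  3:119  4:9  5:166  6:27  7:116
  8:81  9:157  10:52  11:89  12:156  13:76
Giant step factor: 167^(-14) ≡ 20 (mod 191).
Scan 94·20^i mod 191 for i = 0, 1, …:
  i=0: 94   i=1: 161   i=2: 164   i=3: 33
  i=4: 87   i=5: 21   i=6: 38   i=7: 187
  i=8: 111   i=9: 119
Match at i=9, j=3: a = 9·14 + 3 = 129.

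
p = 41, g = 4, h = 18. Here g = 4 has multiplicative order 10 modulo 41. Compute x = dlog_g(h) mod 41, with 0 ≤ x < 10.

Successive powers of 4 modulo 41:
  4^0=1  4^1=4  4^2=16  4^3=23  4^4=10  4^5=40
  4^6=37  4^7=25  4^8=18
So 4^8 ≡ 18 (mod 41), giving x = 8.

8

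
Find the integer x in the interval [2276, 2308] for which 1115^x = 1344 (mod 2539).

Compute 1115^2276 mod 2539 = 2038, then multiply by 1115 repeatedly:
  1115^2276=2038  1115^2277=2504  1115^2278=1599  1115^2279=507  1115^2280=1647
  1115^2281=708  1115^2282=2330  1115^2283=553  1115^2284=2157  1115^2285=622
  1115^2286=383  1115^2287=493  1115^2288=1271  1115^2289=403  1115^2290=2481
  1115^2291=1344
Found 1344 at exponent 2291.

2291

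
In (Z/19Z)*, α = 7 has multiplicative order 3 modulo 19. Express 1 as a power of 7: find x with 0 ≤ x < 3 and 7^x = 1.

Successive powers of 7 modulo 19:
  7^0=1
So 7^0 ≡ 1 (mod 19), giving x = 0.

0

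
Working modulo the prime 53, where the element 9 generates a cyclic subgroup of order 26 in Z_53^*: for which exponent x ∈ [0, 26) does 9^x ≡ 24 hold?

22

Successive powers of 9 modulo 53:
  9^0=1  9^1=9  9^2=28  9^3=40  9^4=42  9^5=7
  9^6=10  9^7=37  9^8=15  9^9=29  9^10=49  9^11=17
  9^12=47  9^13=52  9^14=44  9^15=25  9^16=13  9^17=11
  9^18=46  9^19=43  9^20=16  9^21=38  9^22=24
So 9^22 ≡ 24 (mod 53), giving x = 22.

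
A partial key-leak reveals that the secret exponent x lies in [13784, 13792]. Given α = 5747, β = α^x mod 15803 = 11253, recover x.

13784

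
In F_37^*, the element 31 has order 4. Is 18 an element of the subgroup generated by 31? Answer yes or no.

no

⟨31⟩ has order 4; its elements mod 37 are {1, 6, 31, 36}.
18 is not in this set.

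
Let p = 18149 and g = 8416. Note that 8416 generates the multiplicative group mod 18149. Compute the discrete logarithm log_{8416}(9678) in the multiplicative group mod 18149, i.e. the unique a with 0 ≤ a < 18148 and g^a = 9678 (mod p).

15879

Baby-step giant-step with m = ceil(sqrt(18148)) = 135.
Baby table (8416^j mod 18149 for j=0..134):
  0:1  1:8416  2:11658  3:234  4:9252  5:5622  6:309  7:5237
  8:8820  9:17859  10:9475  11:13043  12:4736  13:2972  14:3030  15:1135
  16:5786  17:1209  18:11504  19:10898  20:10671  21:5884  22:9272  23:10601
  24:15681  25:9917  26:12370  27:3256  28:15655  29:8889  30:17795  31:15321
  32:11040  33:7909  34:9761  35:6202  36:17657  37:15449  38:17497  39:11915
  40:3415  41:10773  42:11313  43:554  44:16320  45:15637  46:2593  47:7590
  48:11109  49:7845  50:15607  51:4199  52:2681  53:4089  54:2520  55:10288
  56:13078  57:8912  58:11724  59:11220  60:16422  61:2917  62:12024  63:13309
  64:11065  65:521  66:10827  67:12052  68:13020  69:10807  70:7073  71:15797
  72:6127  73:3523  74:12251  75:18096  76:7677  77:17341  78:5747  79:17816
  80:10567  81:1772  82:12823  83:4414  84:15370  85:5997  86:16532  87:3078
  88:5825  89:2751  90:12441  91:1875  92:8519  93:7354  94:3174  95:15205
  96:14830  97:16756  98:766  99:3761  100:720  101:15903  102:8922  103:5139
  104:757  105:613  106:4692  107:13797  108:16399  109:8988  110:16125  111:7927
  112:16057  113:16407  114:3720  115:495  116:9799  117:17477  118:6936  119:6192
  120:6093  121:7763  122:15157  123:10140  124:1642  125:7683  126:13390  127:3099
  128:1071  129:11632  130:17355  131:14677  132:17687  133:13843  134:4257
Giant step factor: 8416^(-135) ≡ 14570 (mod 18149).
Scan 9678·14570^i mod 18149 for i = 0, 1, …:
  i=0: 9678   i=1: 8879   i=2: 958   i=3: 1479
  i=4: 6167   i=5: 15640   i=6: 14105   i=7: 8723
  i=8: 14812   i=9: 1081     …   i=116: 11735
  i=117: 15370
Match at i=117, j=84: a = 117·135 + 84 = 15879.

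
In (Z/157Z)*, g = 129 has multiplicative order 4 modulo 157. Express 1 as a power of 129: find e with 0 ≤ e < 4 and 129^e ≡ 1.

0

Successive powers of 129 modulo 157:
  129^0=1
So 129^0 ≡ 1 (mod 157), giving e = 0.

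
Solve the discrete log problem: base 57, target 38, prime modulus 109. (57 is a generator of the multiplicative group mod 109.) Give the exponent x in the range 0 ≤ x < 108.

24

Successive powers of 57 modulo 109:
  57^0=1  57^1=57  57^2=88  57^3=2  57^4=5  57^5=67
  57^6=4  57^7=10  57^8=25  57^9=8  57^10=20  57^11=50
  57^12=16  57^13=40  57^14=100  57^15=32  57^16=80  57^17=91
  57^18=64  57^19=51  57^20=73  57^21=19  57^22=102  57^23=37
  57^24=38
So 57^24 ≡ 38 (mod 109), giving x = 24.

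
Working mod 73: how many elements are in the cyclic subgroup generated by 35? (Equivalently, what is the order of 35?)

The order of 35 must divide p − 1 = 72 = 2^3 · 3^2.
Divisors: 1, 2, 3, 4, 6, 8, 9, 12, 18, 24, 36, 72.
Check each in increasing order: 35^1 ≡ 35;  35^2 ≡ 57;  35^3 ≡ 24;  35^4 ≡ 37;  35^6 ≡ 65;  35^8 ≡ 55;  35^9 ≡ 27;  35^12 ≡ 64;  35^18 ≡ 72;  35^24 ≡ 8;  35^36 ≡ 1.
Smallest exponent giving 1 is 36.

36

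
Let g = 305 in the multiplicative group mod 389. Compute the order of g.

The order of 305 must divide p − 1 = 388 = 2^2 · 97.
Divisors: 1, 2, 4, 97, 194, 388.
Check each in increasing order: 305^1 ≡ 305;  305^2 ≡ 54;  305^4 ≡ 193;  305^97 ≡ 274;  305^194 ≡ 388;  305^388 ≡ 1.
Smallest exponent giving 1 is 388.

388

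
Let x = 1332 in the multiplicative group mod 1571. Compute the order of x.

1570

The order of 1332 must divide p − 1 = 1570 = 2 · 5 · 157.
Divisors: 1, 2, 5, 10, 157, 314, 785, 1570.
Check each in increasing order: 1332^1 ≡ 1332;  1332^2 ≡ 565;  1332^5 ≡ 840;  1332^10 ≡ 221;  1332^157 ≡ 179;  1332^314 ≡ 621;  1332^785 ≡ 1570;  1332^1570 ≡ 1.
Smallest exponent giving 1 is 1570.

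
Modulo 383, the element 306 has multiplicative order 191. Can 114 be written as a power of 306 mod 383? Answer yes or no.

yes

114 ∈ ⟨306⟩ iff 114^191 ≡ 1 (mod 383), since |⟨306⟩| = 191.
114^191 mod 383 = 1.
Since 1 = 1, 114 lies in the subgroup.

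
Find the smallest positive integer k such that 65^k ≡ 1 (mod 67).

The order of 65 must divide p − 1 = 66 = 2 · 3 · 11.
Divisors: 1, 2, 3, 6, 11, 22, 33, 66.
Check each in increasing order: 65^1 ≡ 65;  65^2 ≡ 4;  65^3 ≡ 59;  65^6 ≡ 64;  65^11 ≡ 29;  65^22 ≡ 37;  65^33 ≡ 1.
Smallest exponent giving 1 is 33.

33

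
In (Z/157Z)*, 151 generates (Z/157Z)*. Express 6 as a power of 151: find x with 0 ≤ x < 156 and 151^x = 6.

79

Baby-step giant-step with m = ceil(sqrt(156)) = 13.
Baby table (151^j mod 157 for j=0..12):
  0:1  1:151  2:36  3:98  4:40  5:74  6:27  7:152
  8:30  9:134  10:138  11:114  12:101
Giant step factor: 151^(-13) ≡ 50 (mod 157).
Scan 6·50^i mod 157 for i = 0, 1, …:
  i=0: 6   i=1: 143   i=2: 85   i=3: 11
  i=4: 79   i=5: 25   i=6: 151
Match at i=6, j=1: x = 6·13 + 1 = 79.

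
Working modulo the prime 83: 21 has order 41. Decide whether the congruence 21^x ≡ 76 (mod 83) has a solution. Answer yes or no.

no

76 ∈ ⟨21⟩ iff 76^41 ≡ 1 (mod 83), since |⟨21⟩| = 41.
76^41 mod 83 = 82.
Since 82 ≠ 1, 76 does not lie in the subgroup.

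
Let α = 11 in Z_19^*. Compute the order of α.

The order of 11 must divide p − 1 = 18 = 2 · 3^2.
Divisors: 1, 2, 3, 6, 9, 18.
Check each in increasing order: 11^1 ≡ 11;  11^2 ≡ 7;  11^3 ≡ 1.
Smallest exponent giving 1 is 3.

3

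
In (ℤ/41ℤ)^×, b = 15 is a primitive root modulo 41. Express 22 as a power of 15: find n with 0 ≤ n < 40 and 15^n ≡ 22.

17

Successive powers of 15 modulo 41:
  15^0=1  15^1=15  15^2=20  15^3=13  15^4=31  15^5=14
  15^6=5  15^7=34  15^8=18  15^9=24  15^10=32  15^11=29
  15^12=25  15^13=6  15^14=8  15^15=38  15^16=37  15^17=22
So 15^17 ≡ 22 (mod 41), giving n = 17.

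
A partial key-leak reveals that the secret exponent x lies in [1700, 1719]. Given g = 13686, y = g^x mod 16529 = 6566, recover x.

Compute 13686^1700 mod 16529 = 2894, then multiply by 13686 repeatedly:
  13686^1700=2894  13686^1701=3800  13686^1702=6566
Found 6566 at exponent 1702.

1702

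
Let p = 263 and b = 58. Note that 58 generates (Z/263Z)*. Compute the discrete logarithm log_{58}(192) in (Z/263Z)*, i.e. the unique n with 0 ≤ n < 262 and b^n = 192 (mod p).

168

Baby-step giant-step with m = ceil(sqrt(262)) = 17.
Baby table (58^j mod 263 for j=0..16):
  0:1  1:58  2:208  3:229  4:132  5:29  6:104  7:246
  8:66  9:146  10:52  11:123  12:33  13:73  14:26  15:193
  16:148
Giant step factor: 58^(-17) ≡ 227 (mod 263).
Scan 192·227^i mod 263 for i = 0, 1, …:
  i=0: 192   i=1: 189   i=2: 34   i=3: 91
  i=4: 143   i=5: 112   i=6: 176   i=7: 239
  i=8: 75   i=9: 193
Match at i=9, j=15: n = 9·17 + 15 = 168.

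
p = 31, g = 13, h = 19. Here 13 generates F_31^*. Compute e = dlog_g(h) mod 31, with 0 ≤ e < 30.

14

Successive powers of 13 modulo 31:
  13^0=1  13^1=13  13^2=14  13^3=27  13^4=10  13^5=6
  13^6=16  13^7=22  13^8=7  13^9=29  13^10=5  13^11=3
  13^12=8  13^13=11  13^14=19
So 13^14 ≡ 19 (mod 31), giving e = 14.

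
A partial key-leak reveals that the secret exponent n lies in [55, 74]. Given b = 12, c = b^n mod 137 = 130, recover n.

70

Compute 12^55 mod 137 = 91, then multiply by 12 repeatedly:
  12^55=91  12^56=133  12^57=89  12^58=109  12^59=75
  12^60=78  12^61=114  12^62=135  12^63=113  12^64=123
  12^65=106  12^66=39  12^67=57  12^68=136  12^69=125
  12^70=130
Found 130 at exponent 70.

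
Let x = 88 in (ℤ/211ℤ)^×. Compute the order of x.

14

The order of 88 must divide p − 1 = 210 = 2 · 3 · 5 · 7.
Divisors: 1, 2, 3, 5, 6, 7, 10, 14, 15, 21, 30, 35, 42, 70, 105, 210.
Check each in increasing order: 88^1 ≡ 88;  88^2 ≡ 148;  88^3 ≡ 153;  88^5 ≡ 67;  88^6 ≡ 199;  88^7 ≡ 210;  88^10 ≡ 58;  88^14 ≡ 1.
Smallest exponent giving 1 is 14.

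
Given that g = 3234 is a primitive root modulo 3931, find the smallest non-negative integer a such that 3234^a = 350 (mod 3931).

Baby-step giant-step with m = ceil(sqrt(3930)) = 63.
Baby table (3234^j mod 3931 for j=0..62):
  0:1  1:3234  2:2296  3:3536  4:145  5:1141  6:2716  7:1690
  8:1370  9:343  10:720  11:1328  12:2100  13:2563  14:2194  15:3872
  16:1813  17:2121  18:3650  19:3238  20:3439  21:927  22:2496  23:1721
  24:3349  25:761  26:268  27:1892  28:2092  29:277  30:3481  31:3101
  32:653  33:855  34:1577  35:1511  36:341  37:2114  38:667  39:2890
  40:2273  41:3843  42:2371  43:2364  44:3312  45:2964  46:1798  47:783
  48:658  49:1301  50:1264  51:3467  52:1066  53:3888  54:2454  55:3478
  56:1261  57:1627  58:2040  59:1142  60:2019  61:55  62:975
Giant step factor: 3234^(-63) ≡ 2038 (mod 3931).
Scan 350·2038^i mod 3931 for i = 0, 1, …:
  i=0: 350   i=1: 1789   i=2: 1945   i=3: 1462
  i=4: 3789   i=5: 1498   i=6: 2468   i=7: 2035
  i=8: 125   i=9: 3166     …   i=48: 3755
  i=49: 2964
Match at i=49, j=45: a = 49·63 + 45 = 3132.

3132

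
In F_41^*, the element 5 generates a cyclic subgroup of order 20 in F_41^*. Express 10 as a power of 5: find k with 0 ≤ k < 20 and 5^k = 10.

4

Successive powers of 5 modulo 41:
  5^0=1  5^1=5  5^2=25  5^3=2  5^4=10
So 5^4 ≡ 10 (mod 41), giving k = 4.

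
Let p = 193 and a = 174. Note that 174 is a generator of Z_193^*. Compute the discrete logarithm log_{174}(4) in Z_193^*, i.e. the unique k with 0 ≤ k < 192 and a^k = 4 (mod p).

Baby-step giant-step with m = ceil(sqrt(192)) = 14.
Baby table (174^j mod 193 for j=0..13):
  0:1  1:174  2:168  3:89  4:46  5:91  6:8  7:41
  8:186  9:133  10:175  11:149  12:64  13:135
Giant step factor: 174^(-14) ≡ 31 (mod 193).
Scan 4·31^i mod 193 for i = 0, 1, …:
  i=0: 4   i=1: 124   i=2: 177   i=3: 83
  i=4: 64
Match at i=4, j=12: k = 4·14 + 12 = 68.

68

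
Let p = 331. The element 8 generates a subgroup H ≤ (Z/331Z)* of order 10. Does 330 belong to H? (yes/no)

⟨8⟩ has order 10; its elements mod 331 are {1, 8, 64, 124, 150, 181, 207, 267, 323, 330}.
330 is in this set.

yes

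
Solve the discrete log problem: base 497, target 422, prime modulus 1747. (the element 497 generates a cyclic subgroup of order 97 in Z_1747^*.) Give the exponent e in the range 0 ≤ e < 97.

Baby-step giant-step with m = ceil(sqrt(97)) = 10.
Baby table (497^j mod 1747 for j=0..9):
  0:1  1:497  2:682  3:36  4:422  5:94  6:1296  7:1216
  8:1637  9:1234
Giant step factor: 497^(-10) ≡ 640 (mod 1747).
Scan 422·640^i mod 1747 for i = 0, 1, …:
  i=0: 422
Match at i=0, j=4: e = 0·10 + 4 = 4.

4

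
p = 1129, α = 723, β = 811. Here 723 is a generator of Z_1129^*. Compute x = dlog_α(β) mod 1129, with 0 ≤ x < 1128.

120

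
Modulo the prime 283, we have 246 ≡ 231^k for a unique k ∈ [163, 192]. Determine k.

Compute 231^163 mod 283 = 190, then multiply by 231 repeatedly:
  231^163=190  231^164=25  231^165=115  231^166=246
Found 246 at exponent 166.

166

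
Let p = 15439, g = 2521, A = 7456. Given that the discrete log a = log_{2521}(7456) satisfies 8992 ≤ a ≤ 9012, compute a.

8995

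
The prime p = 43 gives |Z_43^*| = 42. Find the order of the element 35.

7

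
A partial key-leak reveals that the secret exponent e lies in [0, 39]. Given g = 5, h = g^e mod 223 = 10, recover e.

13

Compute 5^0 mod 223 = 1, then multiply by 5 repeatedly:
  5^0=1  5^1=5  5^2=25  5^3=125  5^4=179
  5^5=3  5^6=15  5^7=75  5^8=152  5^9=91
  5^10=9  5^11=45  5^12=2  5^13=10
Found 10 at exponent 13.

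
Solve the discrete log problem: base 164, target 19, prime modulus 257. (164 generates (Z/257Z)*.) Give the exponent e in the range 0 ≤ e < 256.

79

Baby-step giant-step with m = ceil(sqrt(256)) = 16.
Baby table (164^j mod 257 for j=0..15):
  0:1  1:164  2:168  3:53  4:211  5:166  6:239  7:132
  8:60  9:74  10:57  11:96  12:67  13:194  14:205  15:210
Giant step factor: 164^(-16) ≡ 129 (mod 257).
Scan 19·129^i mod 257 for i = 0, 1, …:
  i=0: 19   i=1: 138   i=2: 69   i=3: 163
  i=4: 210
Match at i=4, j=15: e = 4·16 + 15 = 79.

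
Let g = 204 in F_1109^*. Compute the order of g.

1108

The order of 204 must divide p − 1 = 1108 = 2^2 · 277.
Divisors: 1, 2, 4, 277, 554, 1108.
Check each in increasing order: 204^1 ≡ 204;  204^2 ≡ 583;  204^4 ≡ 535;  204^277 ≡ 755;  204^554 ≡ 1108;  204^1108 ≡ 1.
Smallest exponent giving 1 is 1108.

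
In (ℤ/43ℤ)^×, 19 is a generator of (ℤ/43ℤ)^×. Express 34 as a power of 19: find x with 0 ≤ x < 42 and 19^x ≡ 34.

Baby-step giant-step with m = ceil(sqrt(42)) = 7.
Baby table (19^j mod 43 for j=0..6):
  0:1  1:19  2:17  3:22  4:31  5:30  6:11
Giant step factor: 19^(-7) ≡ 7 (mod 43).
Scan 34·7^i mod 43 for i = 0, 1, …:
  i=0: 34   i=1: 23   i=2: 32   i=3: 9
  i=4: 20   i=5: 11
Match at i=5, j=6: x = 5·7 + 6 = 41.

41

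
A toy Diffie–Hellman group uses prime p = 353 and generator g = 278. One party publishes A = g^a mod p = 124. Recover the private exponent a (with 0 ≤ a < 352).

Baby-step giant-step with m = ceil(sqrt(352)) = 19.
Baby table (278^j mod 353 for j=0..18):
  0:1  1:278  2:330  3:313  4:176  5:214  6:188  7:20
  8:265  9:246  10:259  11:343  12:44  13:230  14:47  15:5
  16:331  17:238  18:153
Giant step factor: 278^(-19) ≡ 282 (mod 353).
Scan 124·282^i mod 353 for i = 0, 1, …:
  i=0: 124   i=1: 21   i=2: 274   i=3: 314
  i=4: 298   i=5: 22   i=6: 203   i=7: 60
  i=8: 329   i=9: 292     …   i=14: 234
  i=15: 330
Match at i=15, j=2: a = 15·19 + 2 = 287.

287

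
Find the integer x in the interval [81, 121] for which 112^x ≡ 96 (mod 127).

85

Compute 112^81 mod 127 = 125, then multiply by 112 repeatedly:
  112^81=125  112^82=30  112^83=58  112^84=19  112^85=96
Found 96 at exponent 85.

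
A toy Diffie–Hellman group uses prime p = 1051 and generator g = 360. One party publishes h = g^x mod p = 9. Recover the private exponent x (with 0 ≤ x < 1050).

590

Baby-step giant-step with m = ceil(sqrt(1050)) = 33.
Baby table (360^j mod 1051 for j=0..32):
  0:1  1:360  2:327  3:8  4:778  5:514  6:64  7:969
  8:959  9:512  10:395  11:315  12:943  13:7  14:418  15:187
  16:56  17:191  18:445  19:448  20:477  21:407  22:431  23:663
  24:103  25:295  26:49  27:824  28:258  29:392  30:286  31:1013
  32:1034
Giant step factor: 360^(-33) ≡ 469 (mod 1051).
Scan 9·469^i mod 1051 for i = 0, 1, …:
  i=0: 9   i=1: 17   i=2: 616   i=3: 930
  i=4: 5   i=5: 243   i=6: 459   i=7: 867
  i=8: 937   i=9: 135     …   i=16: 393
  i=17: 392
Match at i=17, j=29: x = 17·33 + 29 = 590.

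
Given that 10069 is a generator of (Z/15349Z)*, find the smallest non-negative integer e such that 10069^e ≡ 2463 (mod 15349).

5889

Baby-step giant-step with m = ceil(sqrt(15348)) = 124.
Baby table (10069^j mod 15349 for j=0..123):
  0:1  1:10069  2:4616  3:1732  4:3044  5:13432  6:6769  7:7501
  8:10489  9:12621  10:6478  11:9081  12:2596  13:15126  14:10916  15:14364
  16:12838  17:11893  18:13068  19:10064  20:318  21:9350  22:9733  23:13561
  24:1005  25:4354  26:3682  27:6223  28:4769  29:7389  30:3238  31:2146
  32:12031  33:5831  34:2414  35:9099  36:14999  37:6120  38:11394  39:7760
  40:9030  41:10943  42:9945  43:14678  44:12610  45:3162  46:4352  47:14242
  48:12340  49:1305  50:1301  51:7072  52:3957  53:12378  54:202  55:7870
  56:11492  57:12186  58:928  59:11840  60:1277  61:11000  62:616  63:1508
  64:3891  65:7831  66:2526  67:1001  68:10125  69:567  70:14644  71:7942
  72:15057  73:6860  74:2840  75:773  76:1394  77:7200  78:3473  79:4615
  80:7012  81:13777  82:11700  83:3725  84:9418  85:3720  86:5120  87:11338
  88:11809  89:11467  90:6045  91:8320  92:14587  93:1922  94:12878  95:230
  96:13520  97:2599  98:14635  99:9415  100:4211  101:6621  102:6142  103:2677
  104:1869  105:1087  106:1166  107:13818  108:10106  109:8793  110:3685  111:5732
  112:3268  113:12585  114:12370  115:11744  116:1640  117:12985  118:3183  119:915
  120:3735  121:2665  122:3833  123:7091
Giant step factor: 10069^(-124) ≡ 791 (mod 15349).
Scan 2463·791^i mod 15349 for i = 0, 1, …:
  i=0: 2463   i=1: 14259   i=2: 12703   i=3: 9827
  i=4: 6563   i=5: 3371   i=6: 11084   i=7: 3165
  i=8: 1628   i=9: 13781     …   i=46: 8940
  i=47: 11000
Match at i=47, j=61: e = 47·124 + 61 = 5889.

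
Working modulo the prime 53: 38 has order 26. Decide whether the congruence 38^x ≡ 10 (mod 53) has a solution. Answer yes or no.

10 ∈ ⟨38⟩ iff 10^26 ≡ 1 (mod 53), since |⟨38⟩| = 26.
10^26 mod 53 = 1.
Since 1 = 1, 10 lies in the subgroup.

yes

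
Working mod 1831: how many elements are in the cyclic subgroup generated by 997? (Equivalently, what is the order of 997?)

1830

The order of 997 must divide p − 1 = 1830 = 2 · 3 · 5 · 61.
Divisors: 1, 2, 3, 5, 6, 10, 15, 30, 61, 122, 183, 305, 366, 610, 915, 1830.
Check each in increasing order: 997^1 ≡ 997;  997^2 ≡ 1607;  997^3 ≡ 54;  997^5 ≡ 721;  997^6 ≡ 1085;  997^10 ≡ 1668;  997^15 ≡ 1492;  997^30 ≡ 1399;  997^61 ≡ 1570;  997^122 ≡ 374;  997^183 ≡ 1260;  997^305 ≡ 673;  997^366 ≡ 123;  997^610 ≡ 672;  997^915 ≡ 1830;  997^1830 ≡ 1.
Smallest exponent giving 1 is 1830.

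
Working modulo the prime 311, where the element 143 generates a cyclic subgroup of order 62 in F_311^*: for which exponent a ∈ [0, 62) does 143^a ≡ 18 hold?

Baby-step giant-step with m = ceil(sqrt(62)) = 8.
Baby table (143^j mod 311 for j=0..7):
  0:1  1:143  2:234  3:185  4:20  5:61  6:15  7:279
Giant step factor: 143^(-8) ≡ 7 (mod 311).
Scan 18·7^i mod 311 for i = 0, 1, …:
  i=0: 18   i=1: 126   i=2: 260   i=3: 265
  i=4: 300   i=5: 234
Match at i=5, j=2: a = 5·8 + 2 = 42.

42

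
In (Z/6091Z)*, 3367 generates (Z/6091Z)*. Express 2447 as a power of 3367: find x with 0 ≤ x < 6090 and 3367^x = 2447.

3726

Baby-step giant-step with m = ceil(sqrt(6090)) = 79.
Baby table (3367^j mod 6091 for j=0..78):
  0:1  1:3367  2:1338  3:3797  4:5581  5:492  6:5903  7:468
  8:4278  9:4902  10:4515  11:4960  12:4889  13:3381  14:5839  15:4256
  16:3920  17:5534  18:609  19:3927  20:4739  21:3884  22:51  23:1169
  24:1237  25:4826  26:4445  27:728  28:2594  29:5595  30:4993  31:271
  32:4898  33:3229  34:5699  35:1883  36:5421  37:3871  38:5008  39:2048
  40:604  41:5365  42:4140  43:3172  44:2601  45:4800  46:2177  47:2486
  48:1328  49:582  50:4383  51:5159  52:4912  53:1639  54:67  55:222
  56:4372  57:4668  58:2376  59:2509  60:5677  61:901  62:349  63:5611
  64:4046  65:3406  66:4740  67:1160  68:1389  69:4966  70:727  71:5318
  72:4257  73:1196  74:781  75:4406  76:3417  77:5231  78:3696
Giant step factor: 3367^(-79) ≡ 2312 (mod 6091).
Scan 2447·2312^i mod 6091 for i = 0, 1, …:
  i=0: 2447   i=1: 5016   i=2: 5819   i=3: 4600
  i=4: 314   i=5: 1139   i=6: 2056   i=7: 2492
  i=8: 5509   i=9: 527     …   i=46: 531
  i=47: 3381
Match at i=47, j=13: x = 47·79 + 13 = 3726.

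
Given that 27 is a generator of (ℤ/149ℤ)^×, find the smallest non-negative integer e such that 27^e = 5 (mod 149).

Baby-step giant-step with m = ceil(sqrt(148)) = 13.
Baby table (27^j mod 149 for j=0..12):
  0:1  1:27  2:133  3:15  4:107  5:58  6:76  7:115
  8:125  9:97  10:86  11:87  12:114
Giant step factor: 27^(-13) ≡ 111 (mod 149).
Scan 5·111^i mod 149 for i = 0, 1, …:
  i=0: 5   i=1: 108   i=2: 68   i=3: 98
  i=4: 1
Match at i=4, j=0: e = 4·13 + 0 = 52.

52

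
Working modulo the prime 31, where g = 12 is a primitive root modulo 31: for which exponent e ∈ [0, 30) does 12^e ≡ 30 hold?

15

Successive powers of 12 modulo 31:
  12^0=1  12^1=12  12^2=20  12^3=23  12^4=28  12^5=26
  12^6=2  12^7=24  12^8=9  12^9=15  12^10=25  12^11=21
  12^12=4  12^13=17  12^14=18  12^15=30
So 12^15 ≡ 30 (mod 31), giving e = 15.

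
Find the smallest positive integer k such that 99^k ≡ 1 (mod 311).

310

The order of 99 must divide p − 1 = 310 = 2 · 5 · 31.
Divisors: 1, 2, 5, 10, 31, 62, 155, 310.
Check each in increasing order: 99^1 ≡ 99;  99^2 ≡ 160;  99^5 ≡ 61;  99^10 ≡ 300;  99^31 ≡ 95;  99^62 ≡ 6;  99^155 ≡ 310;  99^310 ≡ 1.
Smallest exponent giving 1 is 310.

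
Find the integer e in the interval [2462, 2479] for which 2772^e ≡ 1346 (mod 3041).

2468

Compute 2772^2462 mod 3041 = 2807, then multiply by 2772 repeatedly:
  2772^2462=2807  2772^2463=2126  2772^2464=2855  2772^2465=1378  2772^2466=320
  2772^2467=2109  2772^2468=1346
Found 1346 at exponent 2468.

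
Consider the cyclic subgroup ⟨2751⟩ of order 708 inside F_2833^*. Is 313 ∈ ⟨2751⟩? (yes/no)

yes

313 ∈ ⟨2751⟩ iff 313^708 ≡ 1 (mod 2833), since |⟨2751⟩| = 708.
313^708 mod 2833 = 1.
Since 1 = 1, 313 lies in the subgroup.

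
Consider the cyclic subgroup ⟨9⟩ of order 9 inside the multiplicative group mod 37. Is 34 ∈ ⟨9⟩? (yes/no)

34 ∈ ⟨9⟩ iff 34^9 ≡ 1 (mod 37), since |⟨9⟩| = 9.
34^9 mod 37 = 1.
Since 1 = 1, 34 lies in the subgroup.

yes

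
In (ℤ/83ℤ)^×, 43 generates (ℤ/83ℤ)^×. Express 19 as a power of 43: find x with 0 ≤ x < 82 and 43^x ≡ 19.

33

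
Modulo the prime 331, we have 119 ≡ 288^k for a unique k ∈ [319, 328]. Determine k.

325

Compute 288^319 mod 331 = 248, then multiply by 288 repeatedly:
  288^319=248  288^320=259  288^321=117  288^322=265  288^323=190
  288^324=105  288^325=119
Found 119 at exponent 325.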